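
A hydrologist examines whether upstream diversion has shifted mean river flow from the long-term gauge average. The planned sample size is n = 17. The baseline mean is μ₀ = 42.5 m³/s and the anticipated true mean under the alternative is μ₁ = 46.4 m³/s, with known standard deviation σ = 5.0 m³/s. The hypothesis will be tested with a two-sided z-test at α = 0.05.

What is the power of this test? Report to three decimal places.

Power ≈ 0.895

Standardized effect: d = |μ₁ − μ₀| / σ = |46.4 − 42.5| / 5.0 = 0.7800
Noncentrality parameter: δ = d·√n = 0.7800 × √17 = 3.2160
Two-sided α = 0.05 → critical value z_{0.025} = 1.960.
Power = Φ(δ − 1.960) + Φ(−δ − 1.960) = Φ(1.256) + Φ(-5.176) = 0.8955 + 0.0000 = 0.8955.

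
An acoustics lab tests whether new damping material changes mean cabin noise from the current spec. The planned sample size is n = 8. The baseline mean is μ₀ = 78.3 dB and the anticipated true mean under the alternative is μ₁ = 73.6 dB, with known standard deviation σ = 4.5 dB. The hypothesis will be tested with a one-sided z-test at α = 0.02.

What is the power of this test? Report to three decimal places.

Standardized effect: d = |μ₁ − μ₀| / σ = |73.6 − 78.3| / 4.5 = 1.0444
Noncentrality parameter: δ = d·√n = 1.0444 × √8 = 2.9541
One-sided α = 0.02 → critical value z_{0.02} = 2.054.
Power = P(Z > 2.054 − δ) = Φ(0.900) = 0.8160.

Power ≈ 0.816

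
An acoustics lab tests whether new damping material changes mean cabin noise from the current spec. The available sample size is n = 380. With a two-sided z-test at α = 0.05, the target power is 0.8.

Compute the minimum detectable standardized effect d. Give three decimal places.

d ≈ 0.144

Required noncentrality: δ = z_{0.025} + z_{0.20} = 1.960 + 0.842 = 2.802.
(Lower-tail contribution to power is negligible for δ > 0.)
δ = d·√n ⇒ d = δ/√n = 2.802/√380 = 0.1437.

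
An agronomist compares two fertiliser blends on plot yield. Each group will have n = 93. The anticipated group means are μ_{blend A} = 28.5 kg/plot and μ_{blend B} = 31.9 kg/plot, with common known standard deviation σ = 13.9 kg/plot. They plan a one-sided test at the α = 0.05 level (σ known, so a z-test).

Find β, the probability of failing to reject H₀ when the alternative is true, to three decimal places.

Standardized effect: d = |μ_{blend A} − μ_{blend B}| / σ = |28.5 − 31.9| / 13.9 = 0.2446
Noncentrality parameter: δ = d·√(n/2) = 0.2446 × √(93/2) = 1.6680
One-sided α = 0.05 → critical value z_{0.05} = 1.645.
Power = Φ(δ − 1.645) = Φ(0.023) = 0.5092.
Type II error: β = 1 − power = 1 − 0.5092 = 0.4908.

β ≈ 0.491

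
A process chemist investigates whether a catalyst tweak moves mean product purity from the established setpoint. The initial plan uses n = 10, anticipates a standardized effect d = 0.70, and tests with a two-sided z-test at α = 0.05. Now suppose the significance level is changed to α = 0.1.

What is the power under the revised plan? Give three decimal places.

Power ≈ 0.715

δ = d·√n = 0.70 × √10 = 2.2136 (unchanged). New critical value: z_{0.05} = 1.645.
Revised power = Φ(δ − 1.645) + Φ(−δ − 1.645) = Φ(0.569) + Φ(-3.858) = 0.7152 + 0.0001 = 0.7153.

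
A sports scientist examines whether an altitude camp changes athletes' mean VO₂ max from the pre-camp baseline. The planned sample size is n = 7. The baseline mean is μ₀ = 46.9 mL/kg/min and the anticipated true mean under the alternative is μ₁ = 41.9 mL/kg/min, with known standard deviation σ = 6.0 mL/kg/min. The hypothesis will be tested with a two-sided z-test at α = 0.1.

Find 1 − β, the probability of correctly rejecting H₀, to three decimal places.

Power ≈ 0.712

Standardized effect: d = |μ₁ − μ₀| / σ = |41.9 − 46.9| / 6.0 = 0.8333
Noncentrality parameter: δ = d·√n = 0.8333 × √7 = 2.2048
Critical value for a two-sided test at α = 0.1: z_{α/2} = 1.645.
Power = Φ(δ − 1.645) + Φ(−δ − 1.645) = Φ(0.560) + Φ(-3.850) = 0.7122 + 0.0001 = 0.7123.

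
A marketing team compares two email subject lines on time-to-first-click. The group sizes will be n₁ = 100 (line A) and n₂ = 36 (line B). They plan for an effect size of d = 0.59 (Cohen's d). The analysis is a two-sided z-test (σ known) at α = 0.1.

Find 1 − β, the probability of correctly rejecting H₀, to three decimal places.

Power ≈ 0.918

Noncentrality parameter: δ = d / √(1/n₁ + 1/n₂) = 0.59 / √(1/100 + 1/36) = 3.0355
Two-sided α = 0.1 → critical value z_{0.05} = 1.645.
Power = Φ(δ − 1.645) + Φ(−δ − 1.645) = Φ(1.391) + Φ(-4.680) = 0.9178 + 0.0000 = 0.9178.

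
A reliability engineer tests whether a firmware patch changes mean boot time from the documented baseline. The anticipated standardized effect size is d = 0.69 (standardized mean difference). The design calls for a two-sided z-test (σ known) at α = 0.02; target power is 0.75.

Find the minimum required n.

n = 19

For power 0.75 need Φ(δ − z_{0.01}) = 0.75, so δ = z_{0.01} + z_{0.25} = 2.326 + 0.674 = 3.001.
(For δ > 0 the lower-tail rejection region contributes negligibly to power, so the one-term inversion is standard.)
δ = d·√n ⇒ n = (δ/d)² = (3.001 / 0.69)² = 18.91.
Round up to the next whole unit.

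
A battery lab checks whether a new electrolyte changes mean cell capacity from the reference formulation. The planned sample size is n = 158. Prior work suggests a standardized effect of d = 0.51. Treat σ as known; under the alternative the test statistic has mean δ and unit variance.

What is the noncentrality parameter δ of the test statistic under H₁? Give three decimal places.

The noncentrality parameter scales effect size by the design's sample-size factor: δ = d·√n = 0.51 × √158 = 6.4106

δ ≈ 6.411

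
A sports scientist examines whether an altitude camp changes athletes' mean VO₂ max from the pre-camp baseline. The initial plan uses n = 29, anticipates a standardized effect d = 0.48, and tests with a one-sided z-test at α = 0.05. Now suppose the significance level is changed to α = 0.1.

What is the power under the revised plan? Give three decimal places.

Power ≈ 0.904

δ = d·√n = 0.48 × √29 = 2.5849 (unchanged). New critical value: z_{0.1} = 1.282.
Revised power = P(Z > 1.282 − δ) = Φ(1.303) = 0.9038.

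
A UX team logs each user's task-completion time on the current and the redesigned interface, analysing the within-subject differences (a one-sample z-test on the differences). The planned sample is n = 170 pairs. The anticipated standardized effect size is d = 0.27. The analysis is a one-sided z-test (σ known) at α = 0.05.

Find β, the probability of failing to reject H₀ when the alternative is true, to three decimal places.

β ≈ 0.030

Noncentrality parameter: λ = d·√n = 0.27 × √170 = 3.5204
One-sided α = 0.05 → critical value z_{0.05} = 1.645.
Power = Φ(λ − 1.645) = Φ(1.876) = 0.9696.
Type II error: β = 1 − power = 1 − 0.9696 = 0.0304.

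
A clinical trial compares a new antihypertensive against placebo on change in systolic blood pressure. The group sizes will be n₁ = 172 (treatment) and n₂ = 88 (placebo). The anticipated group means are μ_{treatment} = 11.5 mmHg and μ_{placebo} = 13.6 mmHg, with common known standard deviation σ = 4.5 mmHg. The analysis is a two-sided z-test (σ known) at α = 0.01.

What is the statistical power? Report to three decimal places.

Power ≈ 0.838

Standardized effect: d = |μ_{treatment} − μ_{placebo}| / σ = |11.5 − 13.6| / 4.5 = 0.4667
Noncentrality parameter: δ = d / √(1/n₁ + 1/n₂) = 0.4667 / √(1/172 + 1/88) = 3.5606
Critical value for a two-sided test at α = 0.01: z_{α/2} = 2.576.
Power = Φ(δ − 2.576) + Φ(−δ − 2.576) = Φ(0.985) + Φ(-6.136) = 0.8376 + 0.0000 = 0.8376.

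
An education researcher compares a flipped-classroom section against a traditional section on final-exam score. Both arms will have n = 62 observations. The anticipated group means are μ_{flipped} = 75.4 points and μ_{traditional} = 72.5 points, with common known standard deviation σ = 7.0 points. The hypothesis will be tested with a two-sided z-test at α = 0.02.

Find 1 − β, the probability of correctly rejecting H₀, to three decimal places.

Power ≈ 0.492

Standardized effect: d = |μ_{flipped} − μ_{traditional}| / σ = |75.4 − 72.5| / 7.0 = 0.4143
Noncentrality parameter: δ = d·√(n/2) = 0.4143 × √(62/2) = 2.3066
Critical value for a two-sided test at α = 0.02: z_{α/2} = 2.326.
Power = Φ(δ − 2.326) + Φ(−δ − 2.326) = Φ(-0.020) + Φ(-4.633) = 0.4921 + 0.0000 = 0.4921.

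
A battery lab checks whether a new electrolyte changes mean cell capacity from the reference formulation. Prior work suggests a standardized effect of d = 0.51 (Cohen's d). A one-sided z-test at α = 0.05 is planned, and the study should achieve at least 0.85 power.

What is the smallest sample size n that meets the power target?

For power 0.85 need Φ(δ − z_{0.05}) = 0.85, so δ = z_{0.05} + z_{0.15} = 1.645 + 1.036 = 2.681.
δ = d·√n ⇒ n = (δ/d)² = (2.681 / 0.51)² = 27.64.
Round up to the next whole unit.

n = 28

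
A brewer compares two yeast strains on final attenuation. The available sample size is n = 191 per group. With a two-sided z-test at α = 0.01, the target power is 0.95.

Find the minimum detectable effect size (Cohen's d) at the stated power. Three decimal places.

Required noncentrality: δ = z_{0.005} + z_{0.05} = 2.576 + 1.645 = 4.221.
(The second rejection-region term Φ(−δ − z_{α/2}) is negligible and dropped.)
δ = d·√(n/2) ⇒ d = δ/√(n/2) = 4.221/√(191/2) = 0.4319.

d ≈ 0.432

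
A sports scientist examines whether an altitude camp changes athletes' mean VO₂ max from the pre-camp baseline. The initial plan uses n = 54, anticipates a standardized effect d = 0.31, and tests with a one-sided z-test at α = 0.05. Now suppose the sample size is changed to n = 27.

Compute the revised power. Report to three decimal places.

Power ≈ 0.486

With n = 27: δ = d·√n = 0.31 × √27 = 1.6108. Critical value z_{0.05} = 1.645.
Revised power = P(Z > 1.645 − δ) = Φ(-0.034) = 0.4864.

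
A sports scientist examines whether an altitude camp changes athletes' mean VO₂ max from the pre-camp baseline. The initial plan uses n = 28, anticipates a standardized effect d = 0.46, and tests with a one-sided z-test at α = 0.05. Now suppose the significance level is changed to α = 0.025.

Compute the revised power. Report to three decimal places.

δ = d·√n = 0.46 × √28 = 2.4341 (unchanged). New critical value: z_{0.025} = 1.960.
Revised power = P(Z > 1.960 − δ) = Φ(0.474) = 0.6823.

Power ≈ 0.682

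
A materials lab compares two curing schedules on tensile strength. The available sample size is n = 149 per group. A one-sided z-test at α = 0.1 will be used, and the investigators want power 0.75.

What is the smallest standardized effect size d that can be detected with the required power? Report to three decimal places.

Need Φ(δ − 1.282) = 0.75, so δ = 1.282 + 0.674 = 1.956.
δ = d·√(n/2) ⇒ d = δ/√(n/2) = 1.956/√(149/2) = 0.2266.

d ≈ 0.227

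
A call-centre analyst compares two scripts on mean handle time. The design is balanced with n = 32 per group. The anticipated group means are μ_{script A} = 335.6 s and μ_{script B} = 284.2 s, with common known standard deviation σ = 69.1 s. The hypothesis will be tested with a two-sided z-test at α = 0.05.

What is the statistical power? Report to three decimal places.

Standardized effect: d = |μ_{script A} − μ_{script B}| / σ = |335.6 − 284.2| / 69.1 = 0.7438
Noncentrality parameter: δ = d·√(n/2) = 0.7438 × √(32/2) = 2.9754
Two-sided α = 0.05 → critical value z_{0.025} = 1.960.
Power = Φ(δ − 1.960) + Φ(−δ − 1.960) = Φ(1.015) + Φ(-4.935) = 0.8451 + 0.0000 = 0.8451.

Power ≈ 0.845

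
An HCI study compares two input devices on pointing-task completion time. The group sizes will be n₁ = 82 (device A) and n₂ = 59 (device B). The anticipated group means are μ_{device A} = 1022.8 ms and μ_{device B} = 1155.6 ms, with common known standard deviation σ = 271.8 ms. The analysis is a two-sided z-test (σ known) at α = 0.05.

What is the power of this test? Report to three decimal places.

Standardized effect: d = |μ_{device A} − μ_{device B}| / σ = |1022.8 − 1155.6| / 271.8 = 0.4886
Noncentrality parameter: δ = d / √(1/n₁ + 1/n₂) = 0.4886 / √(1/82 + 1/59) = 2.8620
Two-sided α = 0.05 → critical value z_{0.025} = 1.960.
Power = Φ(δ − 1.960) + Φ(−δ − 1.960) = Φ(0.902) + Φ(-4.822) = 0.8165 + 0.0000 = 0.8165.

Power ≈ 0.816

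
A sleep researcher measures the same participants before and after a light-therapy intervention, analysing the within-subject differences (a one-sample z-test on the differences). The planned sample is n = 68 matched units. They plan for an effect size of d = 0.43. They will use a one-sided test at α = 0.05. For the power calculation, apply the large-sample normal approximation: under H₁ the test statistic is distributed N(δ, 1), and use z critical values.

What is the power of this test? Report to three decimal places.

Noncentrality parameter: δ = d·√n = 0.43 × √68 = 3.5459
One-sided α = 0.05 → critical value z_{0.05} = 1.645.
Power = Φ(δ − 1.645) = Φ(1.901) = 0.9714.

Power ≈ 0.971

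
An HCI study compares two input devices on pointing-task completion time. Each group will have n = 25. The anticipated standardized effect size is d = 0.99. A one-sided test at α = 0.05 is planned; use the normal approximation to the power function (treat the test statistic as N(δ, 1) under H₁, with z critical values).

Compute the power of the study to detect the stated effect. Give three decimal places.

Power ≈ 0.968

Noncentrality parameter: δ = d·√(n/2) = 0.99 × √(25/2) = 3.5002
Critical value for a one-sided test at α = 0.05: z_α = 1.645.
Power = Φ(δ − 1.645) = Φ(1.855) = 0.9682.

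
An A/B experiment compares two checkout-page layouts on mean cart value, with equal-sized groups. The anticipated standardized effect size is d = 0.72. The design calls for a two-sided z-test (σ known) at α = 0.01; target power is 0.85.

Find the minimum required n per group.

Set Φ(δ − 2.576) = 0.85; then δ − 2.576 = Φ⁻¹(0.85) = 1.036, giving δ = 3.612.
(The Φ(−δ − z_{α/2}) term is vanishingly small for δ > 0 and is dropped in the standard sample-size formula.)
δ = d·√(n/2) ⇒ n = 2(δ/d)² = 2 × (3.612 / 0.72)² = 50.34.
Rounding up, n = 51 per group.

n = 51 per group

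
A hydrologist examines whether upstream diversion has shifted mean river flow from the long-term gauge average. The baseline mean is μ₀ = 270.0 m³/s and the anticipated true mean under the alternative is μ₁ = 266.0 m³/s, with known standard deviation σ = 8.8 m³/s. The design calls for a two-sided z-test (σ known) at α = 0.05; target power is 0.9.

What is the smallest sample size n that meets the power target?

Standardized effect: d = |μ₁ − μ₀| / σ = |266.0 − 270.0| / 8.8 = 0.4545
Set Φ(δ − 1.960) = 0.9; then δ − 1.960 = Φ⁻¹(0.9) = 1.282, giving δ = 3.242.
(The Φ(−δ − z_{α/2}) term is vanishingly small for δ > 0 and is dropped in the standard sample-size formula.)
δ = d·√n ⇒ n = (δ/d)² = (3.242 / 0.4545)² = 50.86.
Round up to the next whole unit.

n = 51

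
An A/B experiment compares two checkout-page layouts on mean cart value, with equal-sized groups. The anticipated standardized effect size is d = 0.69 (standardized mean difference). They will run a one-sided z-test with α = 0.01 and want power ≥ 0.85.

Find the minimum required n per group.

n = 48 per group

Set Φ(δ − 2.326) = 0.85; then δ − 2.326 = Φ⁻¹(0.85) = 1.036, giving δ = 3.363.
δ = d·√(n/2) ⇒ n = 2(δ/d)² = 2 × (3.363 / 0.69)² = 47.50.
Rounding up, n = 48 per group.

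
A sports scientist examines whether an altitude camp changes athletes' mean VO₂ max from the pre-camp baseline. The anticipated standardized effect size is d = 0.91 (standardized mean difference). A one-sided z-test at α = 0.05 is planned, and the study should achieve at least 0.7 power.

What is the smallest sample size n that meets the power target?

For power 0.7 need Φ(δ − z_{0.05}) = 0.7, so δ = z_{0.05} + z_{0.30} = 1.645 + 0.524 = 2.169.
δ = d·√n ⇒ n = (δ/d)² = (2.169 / 0.91)² = 5.68.
Rounding up, n = 6.

n = 6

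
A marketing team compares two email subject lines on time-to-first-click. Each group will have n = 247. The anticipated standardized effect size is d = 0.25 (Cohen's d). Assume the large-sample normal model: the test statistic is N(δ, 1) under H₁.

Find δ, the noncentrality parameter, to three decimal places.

δ ≈ 2.778

δ = d·√(n/2) = 0.25 × √(247/2) = 2.7783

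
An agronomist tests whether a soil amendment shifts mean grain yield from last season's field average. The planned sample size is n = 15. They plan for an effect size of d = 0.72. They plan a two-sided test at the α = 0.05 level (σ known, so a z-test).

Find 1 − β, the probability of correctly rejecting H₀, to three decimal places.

Noncentrality parameter: δ = d·√n = 0.72 × √15 = 2.7885
Critical value for a two-sided test at α = 0.05: z_{α/2} = 1.960.
Power = Φ(δ − 1.960) + Φ(−δ − 1.960) = Φ(0.829) + Φ(-4.749) = 0.7963 + 0.0000 = 0.7963.

Power ≈ 0.796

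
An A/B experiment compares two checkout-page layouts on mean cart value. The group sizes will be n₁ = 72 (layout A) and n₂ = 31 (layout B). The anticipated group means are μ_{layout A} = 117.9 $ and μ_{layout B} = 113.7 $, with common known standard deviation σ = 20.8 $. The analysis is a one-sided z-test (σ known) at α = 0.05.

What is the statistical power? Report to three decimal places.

Power ≈ 0.240

Standardized effect: d = |μ_{layout A} − μ_{layout B}| / σ = |117.9 − 113.7| / 20.8 = 0.2019
Noncentrality parameter: δ = d / √(1/n₁ + 1/n₂) = 0.2019 / √(1/72 + 1/31) = 0.9400
Critical value for a one-sided test at α = 0.05: z_α = 1.645.
Power = P(Z > 1.645 − δ) = Φ(-0.705) = 0.2404.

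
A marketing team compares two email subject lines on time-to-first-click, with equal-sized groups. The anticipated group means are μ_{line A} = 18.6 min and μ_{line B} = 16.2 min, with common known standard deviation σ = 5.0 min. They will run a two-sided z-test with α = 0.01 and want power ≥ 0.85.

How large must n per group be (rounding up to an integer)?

Standardized effect: d = |μ_{line A} − μ_{line B}| / σ = |18.6 − 16.2| / 5.0 = 0.4800
For power 0.85 need Φ(δ − z_{0.005}) = 0.85, so δ = z_{0.005} + z_{0.15} = 2.576 + 1.036 = 3.612.
(Ignoring the negligible lower-tail rejection probability gives the usual closed-form inversion.)
δ = d·√(n/2) ⇒ n = 2(δ/d)² = 2 × (3.612 / 0.4800)² = 113.27.
Round up to the next whole unit.

n = 114 per group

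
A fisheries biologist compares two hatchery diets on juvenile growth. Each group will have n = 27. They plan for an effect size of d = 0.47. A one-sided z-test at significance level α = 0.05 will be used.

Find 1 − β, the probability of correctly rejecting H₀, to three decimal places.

Noncentrality parameter: δ = d·√(n/2) = 0.47 × √(27/2) = 1.7269
One-sided α = 0.05 → critical value z_{0.05} = 1.645.
Power = P(Z > 1.645 − δ) = Φ(0.082) = 0.5327.

Power ≈ 0.533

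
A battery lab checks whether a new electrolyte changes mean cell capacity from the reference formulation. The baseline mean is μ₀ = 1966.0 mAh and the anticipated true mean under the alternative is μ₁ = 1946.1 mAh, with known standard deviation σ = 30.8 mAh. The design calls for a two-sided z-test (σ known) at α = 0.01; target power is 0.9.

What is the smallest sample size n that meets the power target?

n = 36

Standardized effect: d = |μ₁ − μ₀| / σ = |1946.1 − 1966.0| / 30.8 = 0.6461
For power 0.9 need Φ(δ − z_{0.005}) = 0.9, so δ = z_{0.005} + z_{0.10} = 2.576 + 1.282 = 3.857.
(The Φ(−δ − z_{α/2}) term is vanishingly small for δ > 0 and is dropped in the standard sample-size formula.)
δ = d·√n ⇒ n = (δ/d)² = (3.857 / 0.6461)² = 35.64.
Rounding up, n = 36.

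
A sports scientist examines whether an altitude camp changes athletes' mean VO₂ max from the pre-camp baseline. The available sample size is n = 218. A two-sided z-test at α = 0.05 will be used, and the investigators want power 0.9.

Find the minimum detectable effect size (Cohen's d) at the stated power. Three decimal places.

Need Φ(δ − 1.960) = 0.9, so δ = 1.960 + 1.282 = 3.242.
(The second rejection-region term Φ(−δ − z_{α/2}) is negligible and dropped.)
δ = d·√n ⇒ d = δ/√n = 3.242/√218 = 0.2195.

d ≈ 0.220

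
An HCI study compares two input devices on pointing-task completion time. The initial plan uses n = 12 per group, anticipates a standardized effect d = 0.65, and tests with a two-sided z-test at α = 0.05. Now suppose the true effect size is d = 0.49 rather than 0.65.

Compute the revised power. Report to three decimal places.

Power ≈ 0.225

With d = 0.49: δ = d·√(n/2) = 0.49 × √(12/2) = 1.2002. Critical value z_{0.025} = 1.960.
Revised power = Φ(δ − 1.960) + Φ(−δ − 1.960) = Φ(-0.760) + Φ(-3.160) = 0.2237 + 0.0008 = 0.2245.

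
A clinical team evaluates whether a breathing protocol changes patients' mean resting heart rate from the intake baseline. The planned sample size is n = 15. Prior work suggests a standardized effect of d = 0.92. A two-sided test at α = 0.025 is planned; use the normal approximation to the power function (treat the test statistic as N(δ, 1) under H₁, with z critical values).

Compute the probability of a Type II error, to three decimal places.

Noncentrality parameter: δ = d·√n = 0.92 × √15 = 3.5631
Two-sided α = 0.025 → critical value z_{0.0125} = 2.241.
Power = Φ(δ − 2.241) + Φ(−δ − 2.241) = Φ(1.322) + Φ(-5.805) = 0.9069 + 0.0000 = 0.9069.
Type II error: β = 1 − power = 1 − 0.9069 = 0.0931.

β ≈ 0.093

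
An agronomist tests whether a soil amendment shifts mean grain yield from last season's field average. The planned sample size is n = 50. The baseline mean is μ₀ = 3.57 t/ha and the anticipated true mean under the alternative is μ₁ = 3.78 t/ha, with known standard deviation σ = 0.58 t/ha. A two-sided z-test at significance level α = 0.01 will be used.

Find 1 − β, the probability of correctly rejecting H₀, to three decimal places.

Standardized effect: d = |μ₁ − μ₀| / σ = |3.78 − 3.57| / 0.58 = 0.3621
Noncentrality parameter: δ = d·√n = 0.3621 × √50 = 2.5602
Critical value for a two-sided test at α = 0.01: z_{α/2} = 2.576.
Power = Φ(δ − 2.576) + Φ(−δ − 2.576) = Φ(-0.016) + Φ(-5.136) = 0.4938 + 0.0000 = 0.4938.

Power ≈ 0.494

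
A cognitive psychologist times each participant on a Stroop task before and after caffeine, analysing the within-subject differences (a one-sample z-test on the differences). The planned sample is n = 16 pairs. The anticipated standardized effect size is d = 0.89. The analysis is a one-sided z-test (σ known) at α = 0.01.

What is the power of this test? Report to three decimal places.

Noncentrality parameter: λ = d·√n = 0.89 × √16 = 3.5600
Critical value for a one-sided test at α = 0.01: z_α = 2.326.
Power = P(Z > 2.326 − λ) = Φ(1.234) = 0.8913.

Power ≈ 0.891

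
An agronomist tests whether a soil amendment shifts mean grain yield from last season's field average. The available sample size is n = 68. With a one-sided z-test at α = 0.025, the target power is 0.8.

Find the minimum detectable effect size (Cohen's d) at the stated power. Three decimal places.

d ≈ 0.340

Required noncentrality: δ = z_{0.025} + z_{0.20} = 1.960 + 0.842 = 2.802.
δ = d·√n ⇒ d = δ/√n = 2.802/√68 = 0.3397.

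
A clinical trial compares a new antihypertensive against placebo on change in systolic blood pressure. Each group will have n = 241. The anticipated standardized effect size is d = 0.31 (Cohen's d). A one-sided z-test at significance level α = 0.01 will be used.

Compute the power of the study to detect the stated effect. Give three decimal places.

Power ≈ 0.859

Noncentrality parameter: δ = d·√(n/2) = 0.31 × √(241/2) = 3.4029
One-sided α = 0.01 → critical value z_{0.01} = 2.326.
Power = P(Z > 2.326 − δ) = Φ(1.077) = 0.8592.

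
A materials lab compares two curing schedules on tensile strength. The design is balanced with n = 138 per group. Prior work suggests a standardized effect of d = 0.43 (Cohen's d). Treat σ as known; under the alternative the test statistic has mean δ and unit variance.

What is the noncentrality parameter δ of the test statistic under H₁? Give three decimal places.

δ ≈ 3.572

The noncentrality parameter scales effect size by the design's sample-size factor: δ = d·√(n/2) = 0.43 × √(138/2) = 3.5718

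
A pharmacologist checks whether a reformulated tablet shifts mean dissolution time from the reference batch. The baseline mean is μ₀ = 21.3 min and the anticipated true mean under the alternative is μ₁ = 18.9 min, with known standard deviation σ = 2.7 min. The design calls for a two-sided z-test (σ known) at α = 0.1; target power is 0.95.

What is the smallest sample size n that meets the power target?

n = 14

Standardized effect: d = |μ₁ − μ₀| / σ = |18.9 − 21.3| / 2.7 = 0.8889
For power 0.95 need Φ(δ − z_{0.05}) = 0.95, so δ = z_{0.05} + z_{0.05} = 1.645 + 1.645 = 3.290.
(For δ > 0 the lower-tail rejection region contributes negligibly to power, so the one-term inversion is standard.)
δ = d·√n ⇒ n = (δ/d)² = (3.290 / 0.8889)² = 13.70.
Round up to the next whole unit.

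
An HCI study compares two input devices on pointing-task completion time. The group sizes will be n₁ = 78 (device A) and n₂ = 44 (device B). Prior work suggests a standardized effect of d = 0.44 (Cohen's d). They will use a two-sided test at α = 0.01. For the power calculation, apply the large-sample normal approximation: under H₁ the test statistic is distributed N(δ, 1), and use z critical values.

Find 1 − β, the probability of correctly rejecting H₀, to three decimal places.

Power ≈ 0.404

Noncentrality parameter: δ = d / √(1/n₁ + 1/n₂) = 0.44 / √(1/78 + 1/44) = 2.3337
Critical value for a two-sided test at α = 0.01: z_{α/2} = 2.576.
Power = Φ(δ − 2.576) + Φ(−δ − 2.576) = Φ(-0.242) + Φ(-4.910) = 0.4043 + 0.0000 = 0.4043.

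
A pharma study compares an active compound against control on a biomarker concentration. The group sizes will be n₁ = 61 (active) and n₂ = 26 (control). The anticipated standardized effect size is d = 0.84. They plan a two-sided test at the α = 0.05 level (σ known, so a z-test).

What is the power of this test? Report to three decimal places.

Noncentrality parameter: δ = d / √(1/n₁ + 1/n₂) = 0.84 / √(1/61 + 1/26) = 3.5865
Critical value for a two-sided test at α = 0.05: z_{α/2} = 1.960.
Power = Φ(δ − 1.960) + Φ(−δ − 1.960) = Φ(1.627) + Φ(-5.546) = 0.9481 + 0.0000 = 0.9481.

Power ≈ 0.948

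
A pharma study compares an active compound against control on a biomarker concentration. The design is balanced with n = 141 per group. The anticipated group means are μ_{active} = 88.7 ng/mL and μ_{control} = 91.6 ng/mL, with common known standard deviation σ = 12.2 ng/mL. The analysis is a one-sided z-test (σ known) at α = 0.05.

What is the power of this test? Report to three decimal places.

Power ≈ 0.637

Standardized effect: d = |μ_{active} − μ_{control}| / σ = |88.7 − 91.6| / 12.2 = 0.2377
Noncentrality parameter: δ = d·√(n/2) = 0.2377 × √(141/2) = 1.9959
One-sided α = 0.05 → critical value z_{0.05} = 1.645.
Power = Φ(δ − 1.645) = Φ(0.351) = 0.6372.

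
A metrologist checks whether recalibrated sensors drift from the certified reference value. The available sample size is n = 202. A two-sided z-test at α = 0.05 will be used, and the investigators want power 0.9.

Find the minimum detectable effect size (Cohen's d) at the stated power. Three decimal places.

Need Φ(δ − 1.960) = 0.9, so δ = 1.960 + 1.282 = 3.242.
(The second rejection-region term Φ(−δ − z_{α/2}) is negligible and dropped.)
δ = d·√n ⇒ d = δ/√n = 3.242/√202 = 0.2281.

d ≈ 0.228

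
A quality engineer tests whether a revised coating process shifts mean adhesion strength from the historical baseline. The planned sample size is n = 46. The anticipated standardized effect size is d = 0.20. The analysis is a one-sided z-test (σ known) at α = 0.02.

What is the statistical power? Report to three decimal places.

Power ≈ 0.243

Noncentrality parameter: δ = d·√n = 0.20 × √46 = 1.3565
Critical value for a one-sided test at α = 0.02: z_α = 2.054.
Power = Φ(δ − 2.054) = Φ(-0.697) = 0.2428.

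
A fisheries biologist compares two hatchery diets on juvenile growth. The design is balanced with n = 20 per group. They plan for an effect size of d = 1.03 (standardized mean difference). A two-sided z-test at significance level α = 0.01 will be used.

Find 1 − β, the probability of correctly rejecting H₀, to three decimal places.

Noncentrality parameter: δ = d·√(n/2) = 1.03 × √(20/2) = 3.2571
Critical value for a two-sided test at α = 0.01: z_{α/2} = 2.576.
Power = Φ(δ − 2.576) + Φ(−δ − 2.576) = Φ(0.681) + Φ(-5.833) = 0.7522 + 0.0000 = 0.7522.

Power ≈ 0.752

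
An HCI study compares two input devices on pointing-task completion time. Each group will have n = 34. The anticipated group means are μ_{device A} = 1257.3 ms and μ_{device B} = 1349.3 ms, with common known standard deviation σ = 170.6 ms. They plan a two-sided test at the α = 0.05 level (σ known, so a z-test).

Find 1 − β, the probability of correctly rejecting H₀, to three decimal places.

Power ≈ 0.604

Standardized effect: d = |μ_{device A} − μ_{device B}| / σ = |1257.3 − 1349.3| / 170.6 = 0.5393
Noncentrality parameter: δ = d·√(n/2) = 0.5393 × √(34/2) = 2.2235
Critical value for a two-sided test at α = 0.05: z_{α/2} = 1.960.
Power = Φ(δ − 1.960) + Φ(−δ − 1.960) = Φ(0.264) + Φ(-4.183) = 0.6039 + 0.0000 = 0.6039.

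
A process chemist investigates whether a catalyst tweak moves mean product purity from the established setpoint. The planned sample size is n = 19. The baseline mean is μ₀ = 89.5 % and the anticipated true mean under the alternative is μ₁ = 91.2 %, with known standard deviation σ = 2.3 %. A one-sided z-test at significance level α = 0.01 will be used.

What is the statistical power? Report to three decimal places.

Standardized effect: d = |μ₁ − μ₀| / σ = |91.2 − 89.5| / 2.3 = 0.7391
Noncentrality parameter: δ = d·√n = 0.7391 × √19 = 3.2218
One-sided α = 0.01 → critical value z_{0.01} = 2.326.
Power = Φ(δ − 2.326) = Φ(0.895) = 0.8147.

Power ≈ 0.815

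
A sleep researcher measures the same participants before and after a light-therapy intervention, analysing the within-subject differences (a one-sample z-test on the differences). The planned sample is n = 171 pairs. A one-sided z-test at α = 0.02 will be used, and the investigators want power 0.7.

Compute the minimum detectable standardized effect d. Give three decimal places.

Need Φ(δ − 2.054) = 0.7, so δ = 2.054 + 0.524 = 2.578.
δ = d·√n ⇒ d = δ/√n = 2.578/√171 = 0.1972.

d ≈ 0.197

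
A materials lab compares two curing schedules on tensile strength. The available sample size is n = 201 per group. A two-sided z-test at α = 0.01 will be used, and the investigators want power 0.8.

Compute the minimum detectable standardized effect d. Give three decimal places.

d ≈ 0.341

Need Φ(δ − 2.576) = 0.8, so δ = 2.576 + 0.842 = 3.417.
(Lower-tail contribution to power is negligible for δ > 0.)
δ = d·√(n/2) ⇒ d = δ/√(n/2) = 3.417/√(201/2) = 0.3409.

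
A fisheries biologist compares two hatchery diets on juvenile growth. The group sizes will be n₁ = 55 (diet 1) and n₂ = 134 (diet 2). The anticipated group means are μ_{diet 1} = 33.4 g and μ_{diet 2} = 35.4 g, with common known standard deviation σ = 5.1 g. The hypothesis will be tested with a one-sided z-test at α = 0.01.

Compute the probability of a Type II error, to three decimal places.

β ≈ 0.451

Standardized effect: d = |μ_{diet 1} − μ_{diet 2}| / σ = |33.4 − 35.4| / 5.1 = 0.3922
Noncentrality parameter: δ = d / √(1/n₁ + 1/n₂) = 0.3922 / √(1/55 + 1/134) = 2.4489
One-sided α = 0.01 → critical value z_{0.01} = 2.326.
Power = P(Z > 2.326 − δ) = Φ(0.123) = 0.5488.
Type II error: β = 1 − power = 1 − 0.5488 = 0.4512.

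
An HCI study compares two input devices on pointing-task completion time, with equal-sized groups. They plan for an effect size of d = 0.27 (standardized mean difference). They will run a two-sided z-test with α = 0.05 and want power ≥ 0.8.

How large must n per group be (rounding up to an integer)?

For power 0.8 need Φ(δ − z_{0.025}) = 0.8, so δ = z_{0.025} + z_{0.20} = 1.960 + 0.842 = 2.802.
(The Φ(−δ − z_{α/2}) term is vanishingly small for δ > 0 and is dropped in the standard sample-size formula.)
δ = d·√(n/2) ⇒ n = 2(δ/d)² = 2 × (2.802 / 0.27)² = 215.33.
Round up to the next whole unit.

n = 216 per group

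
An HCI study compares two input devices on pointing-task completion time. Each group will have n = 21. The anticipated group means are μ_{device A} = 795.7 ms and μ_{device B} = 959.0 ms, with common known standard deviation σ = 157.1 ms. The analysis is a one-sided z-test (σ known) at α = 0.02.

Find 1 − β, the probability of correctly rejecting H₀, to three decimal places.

Power ≈ 0.906

Standardized effect: d = |μ_{device A} − μ_{device B}| / σ = |795.7 − 959.0| / 157.1 = 1.0395
Noncentrality parameter: δ = d·√(n/2) = 1.0395 × √(21/2) = 3.3683
One-sided α = 0.02 → critical value z_{0.02} = 2.054.
Power = P(Z > 2.054 − δ) = Φ(1.315) = 0.9057.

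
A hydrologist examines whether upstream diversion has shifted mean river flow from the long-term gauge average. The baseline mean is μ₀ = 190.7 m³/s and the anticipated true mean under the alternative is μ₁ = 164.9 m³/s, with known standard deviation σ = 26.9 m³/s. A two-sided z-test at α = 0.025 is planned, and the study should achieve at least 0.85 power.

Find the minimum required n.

n = 12

Standardized effect: d = |μ₁ − μ₀| / σ = |164.9 − 190.7| / 26.9 = 0.9591
For power 0.85 need Φ(δ − z_{0.0125}) = 0.85, so δ = z_{0.0125} + z_{0.15} = 2.241 + 1.036 = 3.278.
(The Φ(−δ − z_{α/2}) term is vanishingly small for δ > 0 and is dropped in the standard sample-size formula.)
δ = d·√n ⇒ n = (δ/d)² = (3.278 / 0.9591)² = 11.68.
Rounding up, n = 12.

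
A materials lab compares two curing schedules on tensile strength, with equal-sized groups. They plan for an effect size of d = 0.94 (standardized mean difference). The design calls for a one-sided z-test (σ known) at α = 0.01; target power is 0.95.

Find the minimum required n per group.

Set Φ(δ − 2.326) = 0.95; then δ − 2.326 = Φ⁻¹(0.95) = 1.645, giving δ = 3.971.
δ = d·√(n/2) ⇒ n = 2(δ/d)² = 2 × (3.971 / 0.94)² = 35.70.
Round up to the next whole unit.

n = 36 per group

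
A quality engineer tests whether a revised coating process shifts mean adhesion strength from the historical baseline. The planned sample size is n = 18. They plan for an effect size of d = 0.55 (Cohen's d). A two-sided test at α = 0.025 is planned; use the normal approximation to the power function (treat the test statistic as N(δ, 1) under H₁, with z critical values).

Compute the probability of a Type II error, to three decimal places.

Noncentrality parameter: δ = d·√n = 0.55 × √18 = 2.3335
Two-sided α = 0.025 → critical value z_{0.0125} = 2.241.
Power = Φ(δ − 2.241) + Φ(−δ − 2.241) = Φ(0.092) + Φ(-4.575) = 0.5367 + 0.0000 = 0.5367.
Type II error: β = 1 − power = 1 − 0.5367 = 0.4633.

β ≈ 0.463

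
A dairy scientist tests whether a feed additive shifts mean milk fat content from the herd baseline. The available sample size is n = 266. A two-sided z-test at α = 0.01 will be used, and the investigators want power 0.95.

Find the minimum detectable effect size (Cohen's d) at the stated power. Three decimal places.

d ≈ 0.259

Required noncentrality: δ = z_{0.005} + z_{0.05} = 2.576 + 1.645 = 4.221.
(The second rejection-region term Φ(−δ − z_{α/2}) is negligible and dropped.)
δ = d·√n ⇒ d = δ/√n = 4.221/√266 = 0.2588.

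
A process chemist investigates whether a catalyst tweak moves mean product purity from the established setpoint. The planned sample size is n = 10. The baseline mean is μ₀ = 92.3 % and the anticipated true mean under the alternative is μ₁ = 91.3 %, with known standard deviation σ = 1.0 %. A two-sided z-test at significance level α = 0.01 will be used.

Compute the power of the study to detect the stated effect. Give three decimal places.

Standardized effect: d = |μ₁ − μ₀| / σ = |91.3 − 92.3| / 1.0 = 1.0000
Noncentrality parameter: δ = d·√n = 1.0000 × √10 = 3.1623
Two-sided α = 0.01 → critical value z_{0.005} = 2.576.
Power = Φ(δ − 2.576) + Φ(−δ − 2.576) = Φ(0.586) + Φ(-5.738) = 0.7212 + 0.0000 = 0.7212.

Power ≈ 0.721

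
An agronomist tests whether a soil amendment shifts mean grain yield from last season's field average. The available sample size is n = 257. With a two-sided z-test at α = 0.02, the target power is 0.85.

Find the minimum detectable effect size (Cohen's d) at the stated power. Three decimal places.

Need Φ(δ − 2.326) = 0.85, so δ = 2.326 + 1.036 = 3.363.
(Lower-tail contribution to power is negligible for δ > 0.)
δ = d·√n ⇒ d = δ/√n = 3.363/√257 = 0.2098.

d ≈ 0.210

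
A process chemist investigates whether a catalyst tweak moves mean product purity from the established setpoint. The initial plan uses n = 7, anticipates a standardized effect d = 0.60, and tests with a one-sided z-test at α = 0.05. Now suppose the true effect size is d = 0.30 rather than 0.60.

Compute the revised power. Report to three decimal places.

With d = 0.30: δ = d·√n = 0.30 × √7 = 0.7937. Critical value z_{0.05} = 1.645.
Revised power = Φ(δ − 1.645) = Φ(-0.851) = 0.1973.

Power ≈ 0.197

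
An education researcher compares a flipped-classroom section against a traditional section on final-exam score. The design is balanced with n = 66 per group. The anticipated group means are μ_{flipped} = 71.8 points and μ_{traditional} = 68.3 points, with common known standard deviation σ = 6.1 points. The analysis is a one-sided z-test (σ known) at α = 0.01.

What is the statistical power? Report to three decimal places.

Standardized effect: d = |μ_{flipped} − μ_{traditional}| / σ = |71.8 − 68.3| / 6.1 = 0.5738
Noncentrality parameter: δ = d·√(n/2) = 0.5738 × √(66/2) = 3.2961
Critical value for a one-sided test at α = 0.01: z_α = 2.326.
Power = P(Z > 2.326 − δ) = Φ(0.970) = 0.8339.

Power ≈ 0.834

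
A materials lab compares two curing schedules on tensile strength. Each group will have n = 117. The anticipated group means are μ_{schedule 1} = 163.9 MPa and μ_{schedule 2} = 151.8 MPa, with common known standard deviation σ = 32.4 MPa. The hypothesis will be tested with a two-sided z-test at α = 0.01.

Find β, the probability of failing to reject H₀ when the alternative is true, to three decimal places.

β ≈ 0.390

Standardized effect: d = |μ_{schedule 1} − μ_{schedule 2}| / σ = |163.9 − 151.8| / 32.4 = 0.3735
Noncentrality parameter: δ = d·√(n/2) = 0.3735 × √(117/2) = 2.8564
Critical value for a two-sided test at α = 0.01: z_{α/2} = 2.576.
Power = Φ(δ − 2.576) + Φ(−δ − 2.576) = Φ(0.281) + Φ(-5.432) = 0.6105 + 0.0000 = 0.6105.
Type II error: β = 1 − power = 1 − 0.6105 = 0.3895.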